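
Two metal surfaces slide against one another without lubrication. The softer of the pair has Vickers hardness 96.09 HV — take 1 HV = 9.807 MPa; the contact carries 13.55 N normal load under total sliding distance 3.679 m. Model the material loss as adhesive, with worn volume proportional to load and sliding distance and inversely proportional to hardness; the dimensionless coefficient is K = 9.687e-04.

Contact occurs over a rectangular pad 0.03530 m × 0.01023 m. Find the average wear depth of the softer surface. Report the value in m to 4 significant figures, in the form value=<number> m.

All working math holds full precision. The intermediates are printed rounded; a lone final rounding, at 4 significant figures.
Convert: Hardness H = 96.09 HV × 9.807 MPa/HV = 942.4 MPa = 9.424e+08 Pa.
Convert: Contact area A = 0.03530 m × 0.01023 m = 3.611e-04 m².
In SI base units, W = 13.55 N, H = 9.424e+08 Pa, K = 9.687e-04.
Volume removed: V = K·W·L/H = 9.687e-04 · 13.55 · 3.679 / 9.424e+08 = 5.124e-11 m³.
Depth h = V/A = 5.124e-11 / 3.611e-04 = 1.419e-07 m.

value=1.419e-07 m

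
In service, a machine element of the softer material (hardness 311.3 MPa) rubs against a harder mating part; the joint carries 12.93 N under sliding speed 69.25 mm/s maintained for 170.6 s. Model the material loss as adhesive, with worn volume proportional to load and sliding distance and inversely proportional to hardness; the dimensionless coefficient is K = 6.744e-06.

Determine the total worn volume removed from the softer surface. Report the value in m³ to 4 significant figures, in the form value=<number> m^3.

value=3.309e-12 m^3

All working math keeps exact precision — printed values are rounded — a lone final rounding to four significant figures.
Convert: Sliding speed v = 69.25 mm/s = 0.06925 m/s. Distance covered L = v·t = 0.06925 m/s × 170.6 s = 11.81 m.
Convert: Hardness H = 311.3 MPa = 3.113e+08 Pa.
Collected in SI base units: W = 12.93 N, H = 3.113e+08 Pa, K = 6.744e-06.
Archard relation: V = K·W·L/H = 6.744e-06 · 12.93 · 11.81 / 3.113e+08 = 3.309e-12 m³.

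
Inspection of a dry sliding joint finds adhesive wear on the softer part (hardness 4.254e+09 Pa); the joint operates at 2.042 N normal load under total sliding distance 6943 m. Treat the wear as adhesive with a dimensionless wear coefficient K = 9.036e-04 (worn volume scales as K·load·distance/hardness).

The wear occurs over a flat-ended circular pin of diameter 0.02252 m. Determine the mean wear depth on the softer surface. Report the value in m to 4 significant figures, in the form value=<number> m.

value=7.561e-06 m

Shown intermediates are rounded, and the computation keeps full float precision; one final rounding: 4 significant digits.
Contact area A = π·d²/4 = π·(0.02252 m)²/4 = 3.983e-04 m².
Collected in SI base units: W = 2.042 N, H = 4.254e+09 Pa, K = 9.036e-04.
Volume removed: V = K·W·L/H = 9.036e-04 · 2.042 · 6943 / 4.254e+09 = 3.011e-09 m³.
Depth of wear h = V/A = 3.011e-09 / 3.983e-04 = 7.561e-06 m.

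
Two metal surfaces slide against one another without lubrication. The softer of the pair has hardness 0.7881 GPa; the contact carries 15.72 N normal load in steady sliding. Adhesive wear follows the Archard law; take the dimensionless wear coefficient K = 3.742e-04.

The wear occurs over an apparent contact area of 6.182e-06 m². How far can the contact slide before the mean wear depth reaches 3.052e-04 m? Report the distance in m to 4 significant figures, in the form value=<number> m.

value=252.8 m

Intermediates are shown rounded; all working math holds full float precision; one last rounding: four significant figures.
Hardness H = 0.7881 GPa = 7.881e+08 Pa.
Collected in SI base units: W = 15.72 N, H = 7.881e+08 Pa, K = 3.742e-04.
Volume at the limit: V_lim = h_lim·A = 3.052e-04 · 6.182e-06 = 1.887e-09 m³.
Inverting, life L = V_lim·H/(K·W) = 1.887e-09 · 7.881e+08 / (3.742e-04 · 15.72) = 252.8 m.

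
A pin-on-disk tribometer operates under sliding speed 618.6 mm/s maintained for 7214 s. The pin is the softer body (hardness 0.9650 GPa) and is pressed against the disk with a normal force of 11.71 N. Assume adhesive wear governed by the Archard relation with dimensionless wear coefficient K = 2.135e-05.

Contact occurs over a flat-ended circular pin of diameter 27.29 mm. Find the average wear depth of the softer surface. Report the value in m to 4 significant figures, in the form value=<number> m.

value=1.977e-06 m

All arithmetic keeps full float precision; quoted intermediates are rounded. Rounded just once to four significant figures.
Sliding speed v = 618.6 mm/s = 0.6186 m/s. The distance L = v·t = 0.6186 m/s × 7214 s = 4463 m.
Hardness H = 0.9650 GPa = 9.650e+08 Pa.
Pin diameter d = 27.29 mm = 0.02729 m. Contact area A = π·d²/4 = π·(0.02729 m)²/4 = 5.849e-04 m².
In SI base units, W = 11.71 N, H = 9.650e+08 Pa, K = 2.135e-05.
Volume removed: V = K·W·L/H = 2.135e-05 · 11.71 · 4463 / 9.650e+08 = 1.156e-09 m³.
Depth of wear h = V/A = 1.156e-09 / 5.849e-04 = 1.977e-06 m.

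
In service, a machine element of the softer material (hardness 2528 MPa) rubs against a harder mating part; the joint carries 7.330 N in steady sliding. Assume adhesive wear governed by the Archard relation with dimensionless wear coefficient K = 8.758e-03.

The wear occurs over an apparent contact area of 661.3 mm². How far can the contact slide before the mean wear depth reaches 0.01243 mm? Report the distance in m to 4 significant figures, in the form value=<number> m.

value=323.7 m

The intermediates are displayed rounded; all working math maintains exact precision. Rounded just once, at 4 significant figures.
Hardness H = 2528 MPa = 2.528e+09 Pa.
Contact area A = 661.3 mm² = 6.613e-04 m².
Depth limit h_lim = 0.01243 mm = 1.243e-05 m.
In SI base units, W = 7.330 N, H = 2.528e+09 Pa, K = 8.758e-03.
Permissible volume V_lim = h_lim·A = 1.243e-05 · 6.613e-04 = 8.220e-09 m³.
Life L = V_lim·H/(K·W) = 8.220e-09 · 2.528e+09 / (8.758e-03 · 7.330) = 323.7 m.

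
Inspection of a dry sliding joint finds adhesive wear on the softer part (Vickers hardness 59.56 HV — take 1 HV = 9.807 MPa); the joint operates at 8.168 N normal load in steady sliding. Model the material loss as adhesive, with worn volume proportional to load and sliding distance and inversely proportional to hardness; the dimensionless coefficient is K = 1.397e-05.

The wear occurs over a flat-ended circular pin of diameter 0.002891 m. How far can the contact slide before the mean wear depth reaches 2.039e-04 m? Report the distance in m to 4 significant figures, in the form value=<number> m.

value=6851 m

Intermediate values are displayed rounded — the computation keeps exact precision — one last rounding to 4 significant digits.
Hardness H = 59.56 HV × 9.807 MPa/HV = 584.1 MPa = 5.841e+08 Pa.
Contact area A = π·d²/4 = π·(0.002891 m)²/4 = 6.564e-06 m².
Collected in SI base units: W = 8.168 N, H = 5.841e+08 Pa, K = 1.397e-05.
Permissible volume V_lim = h_lim·A = 2.039e-04 · 6.564e-06 = 1.338e-09 m³.
Inverting, life L = V_lim·H/(K·W) = 1.338e-09 · 5.841e+08 / (1.397e-05 · 8.168) = 6851 m.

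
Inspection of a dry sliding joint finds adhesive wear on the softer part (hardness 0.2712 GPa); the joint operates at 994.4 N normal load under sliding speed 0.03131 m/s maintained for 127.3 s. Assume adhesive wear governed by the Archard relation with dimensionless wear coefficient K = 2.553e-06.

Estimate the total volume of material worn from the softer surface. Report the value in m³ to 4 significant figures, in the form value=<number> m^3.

value=3.731e-11 m^3

Intermediates are shown rounded — the computation maintains full float precision — a lone final rounding to 4 significant figures.
Convert: Distance covered L = v·t = 0.03131 m/s × 127.3 s = 3.986 m.
Convert: Hardness H = 0.2712 GPa = 2.712e+08 Pa.
Collected in SI base units: W = 994.4 N, H = 2.712e+08 Pa, K = 2.553e-06.
Apply Archard: V = K·W·L/H = 2.553e-06 · 994.4 · 3.986 / 2.712e+08 = 3.731e-11 m³.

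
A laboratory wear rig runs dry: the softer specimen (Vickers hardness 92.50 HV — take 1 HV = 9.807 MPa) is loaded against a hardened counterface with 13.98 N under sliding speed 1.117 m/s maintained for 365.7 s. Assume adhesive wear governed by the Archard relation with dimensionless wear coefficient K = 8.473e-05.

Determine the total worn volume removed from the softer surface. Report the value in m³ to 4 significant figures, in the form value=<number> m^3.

Printed values are rounded — the algebra holds full float precision; a lone final rounding to 4 significant digits.
Distance L = v·t = 1.117 m/s × 365.7 s = 408.5 m.
Hardness H = 92.50 HV × 9.807 MPa/HV = 907.1 MPa = 9.071e+08 Pa.
Working in SI base units: W = 13.98 N, H = 9.071e+08 Pa, K = 8.473e-05.
By Archard's law, V = K·W·L/H = 8.473e-05 · 13.98 · 408.5 / 9.071e+08 = 5.334e-10 m³.

value=5.334e-10 m^3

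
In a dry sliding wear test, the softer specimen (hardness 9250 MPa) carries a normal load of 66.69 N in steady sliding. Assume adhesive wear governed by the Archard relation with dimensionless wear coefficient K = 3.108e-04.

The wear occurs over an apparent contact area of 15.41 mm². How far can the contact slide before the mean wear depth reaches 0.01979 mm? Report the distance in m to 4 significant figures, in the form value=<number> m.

All working math runs at full float precision — intermediates are shown rounded, and one last rounding: four significant digits.
Convert: Hardness H = 9250 MPa = 9.250e+09 Pa.
Convert: Contact area A = 15.41 mm² = 1.541e-05 m².
Convert: Depth limit h_lim = 0.01979 mm = 1.979e-05 m.
Working in SI base units: W = 66.69 N, H = 9.250e+09 Pa, K = 3.108e-04.
Wearable volume V_lim = h_lim·A = 1.979e-05 · 1.541e-05 = 3.050e-10 m³.
Life L = V_lim·H/(K·W) = 3.050e-10 · 9.250e+09 / (3.108e-04 · 66.69) = 136.1 m.

value=136.1 m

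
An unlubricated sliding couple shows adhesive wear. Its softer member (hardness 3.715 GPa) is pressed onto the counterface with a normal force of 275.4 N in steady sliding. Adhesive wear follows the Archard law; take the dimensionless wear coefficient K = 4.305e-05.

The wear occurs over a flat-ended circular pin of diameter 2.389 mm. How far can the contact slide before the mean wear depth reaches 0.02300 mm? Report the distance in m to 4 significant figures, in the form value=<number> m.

The computation maintains full precision. Intermediates appear rounded, and rounded once at the end to four significant digits.
Hardness H = 3.715 GPa = 3.715e+09 Pa.
Pin diameter d = 2.389 mm = 0.002389 m. Contact area A = π·d²/4 = π·(0.002389 m)²/4 = 4.483e-06 m².
Depth limit h_lim = 0.02300 mm = 2.300e-05 m.
SI base units throughout: W = 275.4 N, H = 3.715e+09 Pa, K = 4.305e-05.
Volume at the limit: V_lim = h_lim·A = 2.300e-05 · 4.483e-06 = 1.031e-10 m³.
Life L = V_lim·H/(K·W) = 1.031e-10 · 3.715e+09 / (4.305e-05 · 275.4) = 32.31 m.

value=32.31 m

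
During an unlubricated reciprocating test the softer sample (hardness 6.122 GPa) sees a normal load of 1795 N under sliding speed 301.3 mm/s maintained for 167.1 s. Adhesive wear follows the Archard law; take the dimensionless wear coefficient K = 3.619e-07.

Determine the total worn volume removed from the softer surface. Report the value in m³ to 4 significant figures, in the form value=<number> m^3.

value=5.342e-12 m^3

Intermediate values are displayed rounded — every step carries full float precision, and rounded just once, at 4 significant figures.
Sliding speed v = 301.3 mm/s = 0.3013 m/s. Sliding distance L = v·t = 0.3013 m/s × 167.1 s = 50.35 m.
Hardness H = 6.122 GPa = 6.122e+09 Pa.
As SI base values: W = 1795 N, H = 6.122e+09 Pa, K = 3.619e-07.
Volume removed: V = K·W·L/H = 3.619e-07 · 1795 · 50.35 / 6.122e+09 = 5.342e-12 m³.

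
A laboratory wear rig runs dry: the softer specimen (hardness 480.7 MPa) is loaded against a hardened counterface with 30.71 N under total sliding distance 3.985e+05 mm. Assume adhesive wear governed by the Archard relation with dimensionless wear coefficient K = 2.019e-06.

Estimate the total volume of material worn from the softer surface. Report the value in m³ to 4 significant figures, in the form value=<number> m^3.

value=5.140e-11 m^3

The computation keeps exact precision — intermediates are printed rounded. Rounded once at the end, at four significant figures.
Sliding distance L = 3.985e+05 mm = 398.5 m.
Hardness H = 480.7 MPa = 4.807e+08 Pa.
In SI base units, W = 30.71 N, H = 4.807e+08 Pa, K = 2.019e-06.
Archard relation: V = K·W·L/H = 2.019e-06 · 30.71 · 398.5 / 4.807e+08 = 5.140e-11 m³.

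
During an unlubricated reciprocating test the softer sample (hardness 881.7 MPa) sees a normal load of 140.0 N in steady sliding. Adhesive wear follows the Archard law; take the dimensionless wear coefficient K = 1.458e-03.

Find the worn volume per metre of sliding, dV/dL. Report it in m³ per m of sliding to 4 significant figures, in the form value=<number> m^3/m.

Intermediates appear rounded, and each operation carries full float precision; rounded once at the end: four significant digits.
Convert: Hardness H = 881.7 MPa = 8.817e+08 Pa.
Working in SI base units: W = 140.0 N, H = 8.817e+08 Pa, K = 1.458e-03.
Volumetric rate dV/dL = K·W/H, so: 1.458e-03 · 140.0 / 8.817e+08 = 2.315e-10 m³/m.

value=2.315e-10 m^3/m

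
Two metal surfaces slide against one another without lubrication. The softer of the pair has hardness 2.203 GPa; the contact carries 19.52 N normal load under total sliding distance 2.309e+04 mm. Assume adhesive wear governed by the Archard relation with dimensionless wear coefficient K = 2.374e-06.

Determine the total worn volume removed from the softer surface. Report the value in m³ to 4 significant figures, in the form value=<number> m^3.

Every step carries full float precision; shown intermediates are rounded; rounded just once, at 4 significant figures.
Distance L = 2.309e+04 mm = 23.09 m.
Hardness H = 2.203 GPa = 2.203e+09 Pa.
In SI base units: W = 19.52 N, H = 2.203e+09 Pa, K = 2.374e-06.
Archard volume V = K·W·L/H = 2.374e-06 · 19.52 · 23.09 / 2.203e+09 = 4.857e-13 m³.

value=4.857e-13 m^3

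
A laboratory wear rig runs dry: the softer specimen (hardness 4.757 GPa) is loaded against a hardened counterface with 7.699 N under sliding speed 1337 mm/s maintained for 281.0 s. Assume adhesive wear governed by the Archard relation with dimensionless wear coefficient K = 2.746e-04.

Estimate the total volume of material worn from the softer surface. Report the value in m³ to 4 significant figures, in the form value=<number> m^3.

The intermediates appear rounded, and every step carries full precision — rounded just once, at 4 significant digits.
Convert: Sliding speed v = 1337 mm/s = 1.337 m/s. Path length L = v·t = 1.337 m/s × 281.0 s = 375.7 m.
Convert: Hardness H = 4.757 GPa = 4.757e+09 Pa.
Restated in SI base units: W = 7.699 N, H = 4.757e+09 Pa, K = 2.746e-04.
Archard volume V = K·W·L/H = 2.746e-04 · 7.699 · 375.7 / 4.757e+09 = 1.670e-10 m³.

value=1.670e-10 m^3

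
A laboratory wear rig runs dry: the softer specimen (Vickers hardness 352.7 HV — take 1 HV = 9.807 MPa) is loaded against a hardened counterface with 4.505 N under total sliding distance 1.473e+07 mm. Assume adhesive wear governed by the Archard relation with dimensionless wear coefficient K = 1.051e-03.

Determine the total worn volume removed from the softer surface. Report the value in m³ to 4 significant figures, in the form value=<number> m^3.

Intermediates are displayed rounded, and the algebra maintains exact precision. Rounded once at the end: four significant digits.
Distance covered L = 1.473e+07 mm = 1.473e+04 m.
Hardness H = 352.7 HV × 9.807 MPa/HV = 3459 MPa = 3.459e+09 Pa.
Restated in SI base units: W = 4.505 N, H = 3.459e+09 Pa, K = 1.051e-03.
Wear volume V = K·W·L/H = 1.051e-03 · 4.505 · 1.473e+04 / 3.459e+09 = 2.016e-08 m³.

value=2.016e-08 m^3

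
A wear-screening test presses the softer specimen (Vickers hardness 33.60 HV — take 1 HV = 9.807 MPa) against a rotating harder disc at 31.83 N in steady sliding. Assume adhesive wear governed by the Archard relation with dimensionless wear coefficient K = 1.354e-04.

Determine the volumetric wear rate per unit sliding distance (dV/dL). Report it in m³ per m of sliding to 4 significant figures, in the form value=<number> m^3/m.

All arithmetic keeps exact precision, and shown intermediates are rounded. Rounded once at the end to 4 significant figures.
Hardness H = 33.60 HV × 9.807 MPa/HV = 329.5 MPa = 3.295e+08 Pa.
Working in SI base units: W = 31.83 N, H = 3.295e+08 Pa, K = 1.354e-04.
Sliding wear rate dV/dL = K·W/H (no L dependence): 1.354e-04 · 31.83 / 3.295e+08 = 1.308e-11 m³/m.

value=1.308e-11 m^3/m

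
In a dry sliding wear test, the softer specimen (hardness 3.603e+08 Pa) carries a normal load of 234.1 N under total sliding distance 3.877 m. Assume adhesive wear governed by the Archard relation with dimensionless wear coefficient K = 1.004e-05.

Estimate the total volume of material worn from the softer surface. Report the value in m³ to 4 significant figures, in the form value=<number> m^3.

Intermediate values are shown rounded; all arithmetic maintains full float precision, and one final rounding, at four significant digits.
SI base units throughout: W = 234.1 N, H = 3.603e+08 Pa, K = 1.004e-05.
The Archard volume V = K·W·L/H = 1.004e-05 · 234.1 · 3.877 / 3.603e+08 = 2.529e-11 m³.

value=2.529e-11 m^3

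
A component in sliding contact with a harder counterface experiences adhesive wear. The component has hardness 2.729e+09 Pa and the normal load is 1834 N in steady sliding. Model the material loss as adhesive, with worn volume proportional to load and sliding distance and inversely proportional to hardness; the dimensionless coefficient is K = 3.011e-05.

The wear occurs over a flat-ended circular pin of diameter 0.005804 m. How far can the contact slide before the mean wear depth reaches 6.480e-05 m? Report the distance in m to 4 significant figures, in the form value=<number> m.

The algebra carries full precision, and the intermediates are displayed rounded — one final rounding, at four significant figures.
Contact area A = π·d²/4 = π·(0.005804 m)²/4 = 2.646e-05 m².
As SI base values: W = 1834 N, H = 2.729e+09 Pa, K = 3.011e-05.
Wearable volume V_lim = h_lim·A = 6.480e-05 · 2.646e-05 = 1.714e-09 m³.
So the life L = V_lim·H/(K·W) = 1.714e-09 · 2.729e+09 / (3.011e-05 · 1834) = 84.73 m.

value=84.73 m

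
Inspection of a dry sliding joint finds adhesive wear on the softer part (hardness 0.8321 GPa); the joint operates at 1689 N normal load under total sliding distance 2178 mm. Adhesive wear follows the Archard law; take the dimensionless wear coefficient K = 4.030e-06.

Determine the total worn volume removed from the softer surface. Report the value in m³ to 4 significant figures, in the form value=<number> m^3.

Intermediates appear rounded; every step keeps full precision — rounded once at the end: 4 significant figures.
Convert: Distance L = 2178 mm = 2.178 m.
Convert: Hardness H = 0.8321 GPa = 8.321e+08 Pa.
In SI base units: W = 1689 N, H = 8.321e+08 Pa, K = 4.030e-06.
The Archard volume V = K·W·L/H = 4.030e-06 · 1689 · 2.178 / 8.321e+08 = 1.782e-11 m³.

value=1.782e-11 m^3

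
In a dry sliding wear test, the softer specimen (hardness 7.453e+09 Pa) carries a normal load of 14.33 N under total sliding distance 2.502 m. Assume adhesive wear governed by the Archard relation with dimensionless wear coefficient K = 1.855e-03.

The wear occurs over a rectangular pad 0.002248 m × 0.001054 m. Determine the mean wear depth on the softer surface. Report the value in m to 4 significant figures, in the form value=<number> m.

value=3.766e-06 m

All arithmetic holds exact precision; intermediate values are printed rounded — a lone final rounding: 4 significant digits.
Convert: Contact area A = 0.002248 m × 0.001054 m = 2.369e-06 m².
Expressed in SI base units: W = 14.33 N, H = 7.453e+09 Pa, K = 1.855e-03.
Archard volume V = K·W·L/H = 1.855e-03 · 14.33 · 2.502 / 7.453e+09 = 8.924e-12 m³.
Depth of wear h = V/A = 8.924e-12 / 2.369e-06 = 3.766e-06 m.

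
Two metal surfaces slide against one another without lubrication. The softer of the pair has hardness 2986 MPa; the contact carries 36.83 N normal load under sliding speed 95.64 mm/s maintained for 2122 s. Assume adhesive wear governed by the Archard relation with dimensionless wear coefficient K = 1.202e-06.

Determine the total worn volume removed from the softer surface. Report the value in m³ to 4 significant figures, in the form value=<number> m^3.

Intermediates appear rounded. The algebra holds exact precision. Rounded once at the end, at four significant digits.
Convert: Sliding speed v = 95.64 mm/s = 0.09564 m/s. Distance L = v·t = 0.09564 m/s × 2122 s = 202.9 m.
Convert: Hardness H = 2986 MPa = 2.986e+09 Pa.
Collected in SI base units: W = 36.83 N, H = 2.986e+09 Pa, K = 1.202e-06.
Archard volume V = K·W·L/H = 1.202e-06 · 36.83 · 202.9 / 2.986e+09 = 3.009e-12 m³.

value=3.009e-12 m^3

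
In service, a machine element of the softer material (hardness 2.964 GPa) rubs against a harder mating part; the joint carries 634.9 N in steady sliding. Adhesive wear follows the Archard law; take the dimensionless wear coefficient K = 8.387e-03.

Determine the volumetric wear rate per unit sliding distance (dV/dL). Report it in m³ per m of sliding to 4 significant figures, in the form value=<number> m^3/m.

value=1.797e-09 m^3/m

Every step runs at full precision. Shown intermediates are rounded, and a lone final rounding, at 4 significant digits.
Hardness H = 2.964 GPa = 2.964e+09 Pa.
Working in SI base units: W = 634.9 N, H = 2.964e+09 Pa, K = 8.387e-03.
Sliding wear rate dV/dL = K·W/H (no L dependence): 8.387e-03 · 634.9 / 2.964e+09 = 1.797e-09 m³/m.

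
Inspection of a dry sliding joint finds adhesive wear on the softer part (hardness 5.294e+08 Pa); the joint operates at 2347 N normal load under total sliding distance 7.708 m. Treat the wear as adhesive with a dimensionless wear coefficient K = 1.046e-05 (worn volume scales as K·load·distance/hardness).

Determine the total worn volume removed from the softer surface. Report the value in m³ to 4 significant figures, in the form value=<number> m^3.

value=3.574e-10 m^3

Intermediate values appear rounded — every step runs at exact precision; rounded once at the end to 4 significant digits.
In SI base units: W = 2347 N, H = 5.294e+08 Pa, K = 1.046e-05.
Apply Archard: V = K·W·L/H = 1.046e-05 · 2347 · 7.708 / 5.294e+08 = 3.574e-10 m³.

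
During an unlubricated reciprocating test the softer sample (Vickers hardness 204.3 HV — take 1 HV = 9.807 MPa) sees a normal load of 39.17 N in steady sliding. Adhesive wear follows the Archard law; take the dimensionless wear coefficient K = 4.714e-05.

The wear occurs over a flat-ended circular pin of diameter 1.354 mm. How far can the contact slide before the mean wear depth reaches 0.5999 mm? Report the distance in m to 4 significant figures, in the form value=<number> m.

Each operation holds exact precision. The intermediates are shown rounded, and rounded once at the end to four significant digits.
Hardness H = 204.3 HV × 9.807 MPa/HV = 2004 MPa = 2.004e+09 Pa.
Pin diameter d = 1.354 mm = 0.001354 m. Contact area A = π·d²/4 = π·(0.001354 m)²/4 = 1.440e-06 m².
Depth limit h_lim = 0.5999 mm = 5.999e-04 m.
SI base units throughout: W = 39.17 N, H = 2.004e+09 Pa, K = 4.714e-05.
Limit volume V_lim = h_lim·A = 5.999e-04 · 1.440e-06 = 8.638e-10 m³.
Thus life L = V_lim·H/(K·W) = 8.638e-10 · 2.004e+09 / (4.714e-05 · 39.17) = 937.3 m.

value=937.3 m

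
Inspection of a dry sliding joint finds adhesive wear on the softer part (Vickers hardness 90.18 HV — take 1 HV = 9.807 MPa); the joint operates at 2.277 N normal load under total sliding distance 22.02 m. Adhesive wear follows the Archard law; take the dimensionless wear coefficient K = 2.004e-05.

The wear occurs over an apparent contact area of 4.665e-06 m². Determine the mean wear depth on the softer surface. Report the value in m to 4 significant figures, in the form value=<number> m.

value=2.435e-07 m

The computation carries full float precision — intermediate values are shown rounded. Rounded once at the end, at 4 significant digits.
Hardness H = 90.18 HV × 9.807 MPa/HV = 884.4 MPa = 8.844e+08 Pa.
Working in SI base units: W = 2.277 N, H = 8.844e+08 Pa, K = 2.004e-05.
By Archard's law, V = K·W·L/H = 2.004e-05 · 2.277 · 22.02 / 8.844e+08 = 1.136e-12 m³.
Depth of wear h = V/A = 1.136e-12 / 4.665e-06 = 2.435e-07 m.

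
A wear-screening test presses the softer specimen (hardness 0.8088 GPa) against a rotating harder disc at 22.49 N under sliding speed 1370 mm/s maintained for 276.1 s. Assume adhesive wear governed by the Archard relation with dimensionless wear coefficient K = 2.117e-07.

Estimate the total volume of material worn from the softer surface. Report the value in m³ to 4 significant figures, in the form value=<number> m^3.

value=2.227e-12 m^3

Every step carries full precision — intermediates are displayed rounded. Rounded once at the end to 4 significant digits.
Convert: Sliding speed v = 1370 mm/s = 1.370 m/s. Path length L = v·t = 1.370 m/s × 276.1 s = 378.3 m.
Convert: Hardness H = 0.8088 GPa = 8.088e+08 Pa.
Expressed in SI base units: W = 22.49 N, H = 8.088e+08 Pa, K = 2.117e-07.
Apply Archard: V = K·W·L/H = 2.117e-07 · 22.49 · 378.3 / 8.088e+08 = 2.227e-12 m³.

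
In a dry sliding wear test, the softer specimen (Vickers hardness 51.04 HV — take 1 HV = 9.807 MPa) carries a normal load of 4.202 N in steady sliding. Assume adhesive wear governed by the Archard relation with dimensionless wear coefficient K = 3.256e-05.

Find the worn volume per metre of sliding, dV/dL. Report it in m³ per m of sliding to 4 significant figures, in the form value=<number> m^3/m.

value=2.733e-13 m^3/m

All working math maintains full float precision. Intermediates are shown rounded. Rounded once at the end: four significant digits.
Convert: Hardness H = 51.04 HV × 9.807 MPa/HV = 500.5 MPa = 5.005e+08 Pa.
As SI base values: W = 4.202 N, H = 5.005e+08 Pa, K = 3.256e-05.
Wear rate dV/dL = K·W/H (independent of L): 3.256e-05 · 4.202 / 5.005e+08 = 2.733e-13 m³/m.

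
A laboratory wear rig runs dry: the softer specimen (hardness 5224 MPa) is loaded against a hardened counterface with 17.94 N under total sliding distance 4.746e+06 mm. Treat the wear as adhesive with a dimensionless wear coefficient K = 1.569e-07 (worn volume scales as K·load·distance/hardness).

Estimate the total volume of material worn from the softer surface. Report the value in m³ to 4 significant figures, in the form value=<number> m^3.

value=2.557e-12 m^3

Intermediates are displayed rounded; all working math keeps full float precision — a lone final rounding to four significant digits.
Convert: Distance covered L = 4.746e+06 mm = 4746 m.
Convert: Hardness H = 5224 MPa = 5.224e+09 Pa.
Expressed in SI base units: W = 17.94 N, H = 5.224e+09 Pa, K = 1.569e-07.
The Archard volume V = K·W·L/H = 1.569e-07 · 17.94 · 4746 / 5.224e+09 = 2.557e-12 m³.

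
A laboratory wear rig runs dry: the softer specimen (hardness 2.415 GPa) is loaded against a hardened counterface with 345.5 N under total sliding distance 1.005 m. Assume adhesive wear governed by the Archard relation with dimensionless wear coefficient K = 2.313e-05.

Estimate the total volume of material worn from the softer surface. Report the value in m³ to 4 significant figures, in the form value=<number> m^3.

value=3.326e-12 m^3

The algebra runs at full precision. Intermediates are printed rounded; one final rounding, at four significant figures.
Hardness H = 2.415 GPa = 2.415e+09 Pa.
Restated in SI base units: W = 345.5 N, H = 2.415e+09 Pa, K = 2.313e-05.
Archard relation: V = K·W·L/H = 2.313e-05 · 345.5 · 1.005 / 2.415e+09 = 3.326e-12 m³.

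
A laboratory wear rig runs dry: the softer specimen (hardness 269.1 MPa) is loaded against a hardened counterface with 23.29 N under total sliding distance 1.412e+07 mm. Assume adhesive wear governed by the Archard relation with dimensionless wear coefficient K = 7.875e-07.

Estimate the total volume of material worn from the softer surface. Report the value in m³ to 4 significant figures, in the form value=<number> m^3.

value=9.624e-10 m^3

All working math runs at full float precision. Intermediates are displayed rounded; a single final rounding, at 4 significant digits.
Total distance L = 1.412e+07 mm = 1.412e+04 m.
Hardness H = 269.1 MPa = 2.691e+08 Pa.
As SI base values: W = 23.29 N, H = 2.691e+08 Pa, K = 7.875e-07.
By Archard's law, V = K·W·L/H = 7.875e-07 · 23.29 · 1.412e+04 / 2.691e+08 = 9.624e-10 m³.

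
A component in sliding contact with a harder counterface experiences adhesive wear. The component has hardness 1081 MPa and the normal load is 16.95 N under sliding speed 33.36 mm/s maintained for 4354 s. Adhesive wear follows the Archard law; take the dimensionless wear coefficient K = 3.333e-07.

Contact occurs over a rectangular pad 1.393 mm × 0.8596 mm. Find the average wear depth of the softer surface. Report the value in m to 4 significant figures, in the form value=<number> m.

value=6.339e-07 m

The intermediates are printed rounded. Each operation maintains full float precision, and rounded once at the end, at four significant digits.
Sliding speed v = 33.36 mm/s = 0.03336 m/s. Distance L = v·t = 0.03336 m/s × 4354 s = 145.2 m.
Hardness H = 1081 MPa = 1.081e+09 Pa.
Pad sides 1.393 mm × 0.8596 mm = 1.393e-03 m × 8.596e-04 m. Contact area A = 1.393e-03 m × 8.596e-04 m = 1.197e-06 m².
Restated in SI base units: W = 16.95 N, H = 1.081e+09 Pa, K = 3.333e-07.
The Archard volume V = K·W·L/H = 3.333e-07 · 16.95 · 145.2 / 1.081e+09 = 7.591e-13 m³.
Depth of wear h = V/A = 7.591e-13 / 1.197e-06 = 6.339e-07 m.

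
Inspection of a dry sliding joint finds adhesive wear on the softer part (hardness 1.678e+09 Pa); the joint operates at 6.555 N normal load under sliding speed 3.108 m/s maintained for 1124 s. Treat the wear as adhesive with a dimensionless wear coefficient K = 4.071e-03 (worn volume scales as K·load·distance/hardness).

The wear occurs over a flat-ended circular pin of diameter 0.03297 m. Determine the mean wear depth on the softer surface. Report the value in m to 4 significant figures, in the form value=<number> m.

Quoted intermediates are rounded. All arithmetic runs at full float precision; rounded once at the end to 4 significant figures.
Convert: Distance covered L = v·t = 3.108 m/s × 1124 s = 3493 m.
Convert: Contact area A = π·d²/4 = π·(0.03297 m)²/4 = 8.537e-04 m².
In SI base units: W = 6.555 N, H = 1.678e+09 Pa, K = 4.071e-03.
Archard volume V = K·W·L/H = 4.071e-03 · 6.555 · 3493 / 1.678e+09 = 5.556e-08 m³.
Average depth h = V/A = 5.556e-08 / 8.537e-04 = 6.507e-05 m.

value=6.507e-05 m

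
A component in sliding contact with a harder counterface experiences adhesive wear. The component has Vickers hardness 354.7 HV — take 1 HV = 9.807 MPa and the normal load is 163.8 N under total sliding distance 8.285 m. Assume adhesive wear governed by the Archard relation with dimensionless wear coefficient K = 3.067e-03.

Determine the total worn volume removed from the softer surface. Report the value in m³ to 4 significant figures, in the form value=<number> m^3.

value=1.197e-09 m^3

Intermediates are shown rounded; all arithmetic keeps exact precision, and one last rounding: four significant digits.
Convert: Hardness H = 354.7 HV × 9.807 MPa/HV = 3479 MPa = 3.479e+09 Pa.
Working in SI base units: W = 163.8 N, H = 3.479e+09 Pa, K = 3.067e-03.
Archard volume V = K·W·L/H = 3.067e-03 · 163.8 · 8.285 / 3.479e+09 = 1.197e-09 m³.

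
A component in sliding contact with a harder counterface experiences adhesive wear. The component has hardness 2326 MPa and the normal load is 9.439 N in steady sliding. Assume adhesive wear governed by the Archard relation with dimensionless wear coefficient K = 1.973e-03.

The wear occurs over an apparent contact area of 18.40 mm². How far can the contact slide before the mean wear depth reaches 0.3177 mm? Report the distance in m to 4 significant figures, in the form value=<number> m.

value=730.1 m

The computation maintains exact precision, and intermediates are printed rounded. Rounded once at the end to four significant digits.
Hardness H = 2326 MPa = 2.326e+09 Pa.
Contact area A = 18.40 mm² = 1.840e-05 m².
Depth limit h_lim = 0.3177 mm = 3.177e-04 m.
Expressed in SI base units: W = 9.439 N, H = 2.326e+09 Pa, K = 1.973e-03.
Wearable volume V_lim = h_lim·A = 3.177e-04 · 1.840e-05 = 5.846e-09 m³.
Life L = V_lim·H/(K·W) = 5.846e-09 · 2.326e+09 / (1.973e-03 · 9.439) = 730.1 m.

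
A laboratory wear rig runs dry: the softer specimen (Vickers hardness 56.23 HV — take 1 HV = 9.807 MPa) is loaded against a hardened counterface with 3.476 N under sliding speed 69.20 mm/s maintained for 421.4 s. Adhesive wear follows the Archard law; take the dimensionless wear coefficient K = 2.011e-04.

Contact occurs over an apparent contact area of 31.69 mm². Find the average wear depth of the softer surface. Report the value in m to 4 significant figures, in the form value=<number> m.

value=1.166e-06 m

All arithmetic keeps exact precision; the intermediates appear rounded. Rounded just once: four significant digits.
Convert: Sliding speed v = 69.20 mm/s = 0.06920 m/s. Path length L = v·t = 0.06920 m/s × 421.4 s = 29.16 m.
Convert: Hardness H = 56.23 HV × 9.807 MPa/HV = 551.4 MPa = 5.514e+08 Pa.
Convert: Contact area A = 31.69 mm² = 3.169e-05 m².
SI base units throughout: W = 3.476 N, H = 5.514e+08 Pa, K = 2.011e-04.
Wear volume V = K·W·L/H = 2.011e-04 · 3.476 · 29.16 / 5.514e+08 = 3.696e-11 m³.
Depth of wear h = V/A = 3.696e-11 / 3.169e-05 = 1.166e-06 m.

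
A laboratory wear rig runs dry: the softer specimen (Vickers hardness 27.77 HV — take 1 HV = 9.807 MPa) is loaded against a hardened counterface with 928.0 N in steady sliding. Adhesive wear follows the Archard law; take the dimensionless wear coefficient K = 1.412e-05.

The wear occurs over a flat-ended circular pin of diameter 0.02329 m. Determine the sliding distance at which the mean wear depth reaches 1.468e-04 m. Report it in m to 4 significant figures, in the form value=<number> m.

value=1300 m

Intermediates are shown rounded, and each operation maintains full float precision; one final rounding, at 4 significant digits.
Convert: Hardness H = 27.77 HV × 9.807 MPa/HV = 272.3 MPa = 2.723e+08 Pa.
Convert: Contact area A = π·d²/4 = π·(0.02329 m)²/4 = 4.260e-04 m².
As SI base values: W = 928.0 N, H = 2.723e+08 Pa, K = 1.412e-05.
Wearable volume V_lim = h_lim·A = 1.468e-04 · 4.260e-04 = 6.254e-08 m³.
Inverting, life L = V_lim·H/(K·W) = 6.254e-08 · 2.723e+08 / (1.412e-05 · 928.0) = 1300 m.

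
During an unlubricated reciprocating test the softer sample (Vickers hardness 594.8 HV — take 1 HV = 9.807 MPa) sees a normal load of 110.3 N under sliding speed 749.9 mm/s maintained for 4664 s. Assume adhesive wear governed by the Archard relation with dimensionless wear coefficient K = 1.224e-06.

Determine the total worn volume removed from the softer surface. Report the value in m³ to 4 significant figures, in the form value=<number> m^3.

All working math keeps exact precision. Intermediate values are shown rounded. Rounded once at the end: 4 significant figures.
Sliding speed v = 749.9 mm/s = 0.7499 m/s. Distance L = v·t = 0.7499 m/s × 4664 s = 3498 m.
Hardness H = 594.8 HV × 9.807 MPa/HV = 5833 MPa = 5.833e+09 Pa.
In SI base units, W = 110.3 N, H = 5.833e+09 Pa, K = 1.224e-06.
By Archard's law, V = K·W·L/H = 1.224e-06 · 110.3 · 3498 / 5.833e+09 = 8.095e-11 m³.

value=8.095e-11 m^3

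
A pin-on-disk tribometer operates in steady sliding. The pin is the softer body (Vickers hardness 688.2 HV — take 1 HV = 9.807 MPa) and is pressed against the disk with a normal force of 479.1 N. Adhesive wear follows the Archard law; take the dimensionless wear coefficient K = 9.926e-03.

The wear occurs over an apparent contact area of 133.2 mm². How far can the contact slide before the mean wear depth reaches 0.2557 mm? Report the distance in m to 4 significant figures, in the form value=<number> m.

All working math runs at full precision. The intermediates are shown rounded. Rounded just once, at 4 significant figures.
Convert: Hardness H = 688.2 HV × 9.807 MPa/HV = 6749 MPa = 6.749e+09 Pa.
Convert: Contact area A = 133.2 mm² = 1.332e-04 m².
Convert: Depth limit h_lim = 0.2557 mm = 2.557e-04 m.
Expressed in SI base units: W = 479.1 N, H = 6.749e+09 Pa, K = 9.926e-03.
At the depth limit, V_lim = h_lim·A = 2.557e-04 · 1.332e-04 = 3.406e-08 m³.
Sliding life L = V_lim·H/(K·W) = 3.406e-08 · 6.749e+09 / (9.926e-03 · 479.1) = 48.34 m.

value=48.34 m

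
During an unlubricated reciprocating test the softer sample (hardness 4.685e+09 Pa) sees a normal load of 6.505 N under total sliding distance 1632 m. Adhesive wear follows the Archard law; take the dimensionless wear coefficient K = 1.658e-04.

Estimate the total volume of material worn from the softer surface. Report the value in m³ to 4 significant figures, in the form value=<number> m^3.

value=3.757e-10 m^3

Intermediates are printed rounded, and each operation carries exact precision, and one final rounding to 4 significant figures.
Expressed in SI base units: W = 6.505 N, H = 4.685e+09 Pa, K = 1.658e-04.
Archard relation: V = K·W·L/H = 1.658e-04 · 6.505 · 1632 / 4.685e+09 = 3.757e-10 m³.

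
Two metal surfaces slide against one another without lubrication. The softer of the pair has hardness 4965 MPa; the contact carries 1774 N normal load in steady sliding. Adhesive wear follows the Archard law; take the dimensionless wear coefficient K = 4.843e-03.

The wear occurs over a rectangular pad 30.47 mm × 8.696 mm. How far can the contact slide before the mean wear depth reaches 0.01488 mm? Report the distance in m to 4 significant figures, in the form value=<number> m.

Each operation carries full precision; the intermediates are displayed rounded, and a lone final rounding: 4 significant digits.
Convert: Hardness H = 4965 MPa = 4.965e+09 Pa.
Convert: Pad sides 30.47 mm × 8.696 mm = 0.03047 m × 0.008696 m. Contact area A = 0.03047 m × 0.008696 m = 2.650e-04 m².
Convert: Depth limit h_lim = 0.01488 mm = 1.488e-05 m.
Working in SI base units: W = 1774 N, H = 4.965e+09 Pa, K = 4.843e-03.
At the depth limit, V_lim = h_lim·A = 1.488e-05 · 2.650e-04 = 3.943e-09 m³.
Sliding life L = V_lim·H/(K·W) = 3.943e-09 · 4.965e+09 / (4.843e-03 · 1774) = 2.278 m.

value=2.278 m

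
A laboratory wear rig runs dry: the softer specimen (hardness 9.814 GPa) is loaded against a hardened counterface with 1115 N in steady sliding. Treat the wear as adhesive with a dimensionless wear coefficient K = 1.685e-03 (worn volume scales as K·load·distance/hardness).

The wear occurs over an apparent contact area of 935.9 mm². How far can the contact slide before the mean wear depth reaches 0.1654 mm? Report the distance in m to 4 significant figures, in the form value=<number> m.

Intermediates are shown rounded. Every step maintains full float precision; a single final rounding, at four significant figures.
Hardness H = 9.814 GPa = 9.814e+09 Pa.
Contact area A = 935.9 mm² = 9.359e-04 m².
Depth limit h_lim = 0.1654 mm = 1.654e-04 m.
As SI base values: W = 1115 N, H = 9.814e+09 Pa, K = 1.685e-03.
Permissible volume V_lim = h_lim·A = 1.654e-04 · 9.359e-04 = 1.548e-07 m³.
Sliding life L = V_lim·H/(K·W) = 1.548e-07 · 9.814e+09 / (1.685e-03 · 1115) = 808.6 m.

value=808.6 m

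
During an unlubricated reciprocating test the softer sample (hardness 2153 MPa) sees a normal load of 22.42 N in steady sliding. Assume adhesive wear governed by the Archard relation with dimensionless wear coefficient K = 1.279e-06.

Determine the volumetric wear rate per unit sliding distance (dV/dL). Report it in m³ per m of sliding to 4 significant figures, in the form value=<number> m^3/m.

Each operation maintains full precision — intermediate values appear rounded, and a single final rounding to four significant digits.
Convert: Hardness H = 2153 MPa = 2.153e+09 Pa.
Restated in SI base units: W = 22.42 N, H = 2.153e+09 Pa, K = 1.279e-06.
Volumetric rate dV/dL = K·W/H — distance-free: 1.279e-06 · 22.42 / 2.153e+09 = 1.332e-14 m³/m.

value=1.332e-14 m^3/m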